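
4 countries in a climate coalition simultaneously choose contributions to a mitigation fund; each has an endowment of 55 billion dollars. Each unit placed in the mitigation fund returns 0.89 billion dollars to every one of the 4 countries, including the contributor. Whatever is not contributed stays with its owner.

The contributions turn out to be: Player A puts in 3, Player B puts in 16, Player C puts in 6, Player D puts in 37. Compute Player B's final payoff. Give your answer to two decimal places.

Total contributed: 3 + 16 + 6 + 37 = 62.
Each receives 0.89 × 62 = 55.18 from the mitigation fund.
Player B keeps 55 − 16 = 39, so Player B's payoff is 39 + 55.18 = 94.18.

94.18 billion dollars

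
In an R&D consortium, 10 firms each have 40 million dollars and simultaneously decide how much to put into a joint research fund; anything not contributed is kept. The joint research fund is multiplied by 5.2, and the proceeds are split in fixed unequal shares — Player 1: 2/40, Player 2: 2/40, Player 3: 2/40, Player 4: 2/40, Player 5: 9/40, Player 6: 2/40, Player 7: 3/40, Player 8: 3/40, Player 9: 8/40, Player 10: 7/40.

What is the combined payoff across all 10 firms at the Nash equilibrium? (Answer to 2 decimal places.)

Each unit j contributes comes back to j as 5.2 × (j's share), so j prefers to contribute only if that share exceeds 1/5.2 = 0.1923; otherwise keeping the unit dominates.
Player 5 and Player 9 are above the threshold, contributing 40 each; the remaining 8 contribute 0. Total contributed: 80.
The joint research fund pays out 5.2 × 80 = 416.00 in total (split across the unequal shares, but the aggregate is all that matters for the group sum).
The 8 free-riders keep 40 each, adding 320. Group total = 320 + 416.00 = 736.00.

736.00 million dollars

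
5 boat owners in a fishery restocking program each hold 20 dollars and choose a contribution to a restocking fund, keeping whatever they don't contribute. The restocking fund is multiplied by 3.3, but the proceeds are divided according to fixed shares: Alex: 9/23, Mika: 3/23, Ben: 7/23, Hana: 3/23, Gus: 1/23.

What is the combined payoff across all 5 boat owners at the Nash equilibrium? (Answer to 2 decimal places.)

Each unit j contributes comes back to j as 3.3 × (j's share), so j prefers to contribute only if that share exceeds 1/3.3 = 0.3030; otherwise keeping the unit dominates.
Alex and Ben are above the threshold, contributing 20 each; the remaining 3 contribute 0. Total contributed: 40.
The restocking fund pays out 3.3 × 40 = 132.00 in total (split across the unequal shares, but the aggregate is all that matters for the group sum).
The 3 free-riders keep 20 each, adding 60. Group total = 60 + 132.00 = 192.00.

192.00 dollars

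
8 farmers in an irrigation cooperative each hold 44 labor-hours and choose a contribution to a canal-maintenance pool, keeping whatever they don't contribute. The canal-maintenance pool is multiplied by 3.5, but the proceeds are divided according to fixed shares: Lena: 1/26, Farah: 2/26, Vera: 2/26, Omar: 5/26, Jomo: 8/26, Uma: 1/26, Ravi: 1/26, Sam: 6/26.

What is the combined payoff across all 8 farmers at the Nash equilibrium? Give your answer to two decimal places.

Player j's private return per contributed unit is 3.5 × (j's share). Contributing is weakly dominant for j when that share is at least 1/3.5 = 0.2857, and contributing 0 is dominant otherwise.
Jomo alone (share 8/26) is above the threshold, contributing 44; the remaining 7 contribute 0. Total contributed: 44.
The canal-maintenance pool pays out 3.5 × 44 = 154.00 in total (split across the unequal shares, but the aggregate is all that matters for the group sum).
The 7 free-riders keep 44 each, adding 308. Group total = 308 + 154.00 = 462.00.

462.00 labor-hours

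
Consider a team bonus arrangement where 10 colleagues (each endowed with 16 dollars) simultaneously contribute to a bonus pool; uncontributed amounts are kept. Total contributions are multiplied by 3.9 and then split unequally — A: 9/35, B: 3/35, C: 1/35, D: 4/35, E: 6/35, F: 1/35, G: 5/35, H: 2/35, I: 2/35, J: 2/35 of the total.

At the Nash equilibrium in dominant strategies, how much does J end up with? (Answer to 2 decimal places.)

Each unit j contributes comes back to j as 3.9 × (j's share), so j prefers to contribute only if that share exceeds 1/3.9 = 0.2564; otherwise keeping the unit dominates.
The only share above 0.2564 is A's 9/35, contributing 16; the remaining 9 contribute 0. Total contributed: 16.
J keeps 16 and receives 3.9 × 16 × 2/35 = 3.57 from the bonus pool, for a payoff of 19.57.

19.57 dollars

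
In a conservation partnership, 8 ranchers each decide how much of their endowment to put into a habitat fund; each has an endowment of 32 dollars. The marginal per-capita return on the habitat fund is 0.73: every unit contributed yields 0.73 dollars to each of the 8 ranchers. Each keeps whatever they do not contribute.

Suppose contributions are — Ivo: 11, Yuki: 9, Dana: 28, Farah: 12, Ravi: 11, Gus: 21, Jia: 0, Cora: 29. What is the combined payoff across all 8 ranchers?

Total contributed: 11 + 9 + 28 + 12 + 11 + 21 + 0 + 29 = 121; total kept: 8 × 32 − 121 = 135.
The habitat fund pays out 0.73 × 8 × 121 = 706.64 in aggregate.
Group total = 135 + 706.64 = 841.64.

841.64 dollars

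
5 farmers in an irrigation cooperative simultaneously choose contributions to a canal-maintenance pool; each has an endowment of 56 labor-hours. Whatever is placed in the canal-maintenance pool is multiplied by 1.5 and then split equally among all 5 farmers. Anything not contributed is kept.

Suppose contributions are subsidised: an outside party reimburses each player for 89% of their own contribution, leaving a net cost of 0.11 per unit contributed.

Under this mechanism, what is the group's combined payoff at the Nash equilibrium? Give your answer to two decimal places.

669.20 labor-hours

With the mechanism, a contributed unit returns (1.5/5) / 0.11 = 2.7273 per unit of net cost to the contributor — now above 1 — so contributing fully is weakly dominant for every player.
At the Nash equilibrium everyone contributes 56. Group total payoff = 5 × (56 × 0.89 + 1.5 × 56) = 669.20.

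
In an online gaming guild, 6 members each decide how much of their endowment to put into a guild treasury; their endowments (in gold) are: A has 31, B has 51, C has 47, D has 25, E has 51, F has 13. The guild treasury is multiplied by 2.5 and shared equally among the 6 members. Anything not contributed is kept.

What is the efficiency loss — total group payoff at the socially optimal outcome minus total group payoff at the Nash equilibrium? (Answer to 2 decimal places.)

The private return per contributed unit is 2.5/6 = 0.4167 < 1 for every player regardless of endowment, so the Nash equilibrium is zero contribution and the group total is Σ E_j = 31 + 51 + 47 + 25 + 51 + 13 = 218.
Each contributed unit returns 2.500 to the group, so the social optimum is full contribution by everyone: group total = 2.500 × 218 = 545.00.
Efficiency loss = (2.500 − 1) × 218 = 327.00.

327.00 gold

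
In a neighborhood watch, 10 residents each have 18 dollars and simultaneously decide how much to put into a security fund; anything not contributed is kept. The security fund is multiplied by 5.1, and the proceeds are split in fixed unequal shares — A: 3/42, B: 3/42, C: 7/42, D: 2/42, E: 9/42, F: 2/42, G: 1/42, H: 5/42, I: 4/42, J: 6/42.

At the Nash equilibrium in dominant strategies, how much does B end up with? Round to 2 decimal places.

24.56 dollars

Player j's private return per contributed unit is 5.1 × (j's share). Contributing is weakly dominant for j when that share is at least 1/5.1 = 0.1961, and contributing 0 is dominant otherwise.
E alone (share 9/42) is above the threshold, contributing 18; the remaining 9 contribute 0. Total contributed: 18.
B keeps 18 and receives 5.1 × 18 × 3/42 = 6.56 from the security fund, for a payoff of 24.56.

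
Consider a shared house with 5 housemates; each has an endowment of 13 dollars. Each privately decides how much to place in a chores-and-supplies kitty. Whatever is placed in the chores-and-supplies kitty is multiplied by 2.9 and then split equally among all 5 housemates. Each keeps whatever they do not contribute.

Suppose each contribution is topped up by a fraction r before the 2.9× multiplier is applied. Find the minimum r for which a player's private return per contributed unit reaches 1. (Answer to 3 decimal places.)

0.724

With matching at rate r, one contributed unit becomes (1 + r) in the chores-and-supplies kitty and returns 2.9 × (1 + r) / 5 to the contributor.
Setting this equal to 1: 1 + r = 5/2.9 = 1.7241.
So the minimum matching rate is r = 1.7241 − 1 = 0.724.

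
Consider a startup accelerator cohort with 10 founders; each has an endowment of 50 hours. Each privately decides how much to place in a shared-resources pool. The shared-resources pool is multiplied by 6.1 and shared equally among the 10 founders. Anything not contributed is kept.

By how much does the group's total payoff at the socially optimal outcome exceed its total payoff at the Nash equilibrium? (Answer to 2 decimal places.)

Each contributed unit returns 6.1/10 = 0.6100 to its contributor — below 1 — so contributing 0 is dominant for every player. At the Nash equilibrium everyone keeps their 50, and the group total is 10 × 50 = 500.
Each contributed unit returns 6.100 to the group as a whole (0.6100 to each of 10 players), which exceeds 1, so the social optimum is full contribution: group total = 6.100 × 500 = 3050.00.
Efficiency loss = 3050.00 − 500 = 2550.00.

2550.00 hours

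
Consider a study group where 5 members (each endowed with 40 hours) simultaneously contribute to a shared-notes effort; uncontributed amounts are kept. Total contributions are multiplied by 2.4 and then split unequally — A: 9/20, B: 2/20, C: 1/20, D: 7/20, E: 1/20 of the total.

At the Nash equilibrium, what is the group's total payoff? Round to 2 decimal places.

A player with share s gets back 2.4·s per unit contributed, so full contribution is dominant for anyone with s > 1/2.4 = 0.4167 and zero contribution is dominant for anyone below.
The only share above 0.4167 is A's 9/20, contributing 40; the remaining 4 contribute 0. Total contributed: 40.
The shared-notes effort pays out 2.4 × 40 = 96.00 in total (split across the unequal shares, but the aggregate is all that matters for the group sum).
The 4 free-riders keep 40 each, adding 160. Group total = 160 + 96.00 = 256.00.

256.00 hours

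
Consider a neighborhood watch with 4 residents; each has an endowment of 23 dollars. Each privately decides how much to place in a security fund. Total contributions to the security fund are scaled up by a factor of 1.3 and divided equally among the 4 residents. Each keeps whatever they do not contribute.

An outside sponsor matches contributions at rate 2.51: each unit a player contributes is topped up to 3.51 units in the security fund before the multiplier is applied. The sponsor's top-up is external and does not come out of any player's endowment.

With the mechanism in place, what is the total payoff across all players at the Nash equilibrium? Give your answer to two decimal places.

419.80 dollars

The effective private return per unit is now 1.3 × 3.51 / 4 = 1.1408 > 1, so every player's dominant strategy flips to full contribution.
At the Nash equilibrium everyone contributes 23. Group total payoff = 1.3 × 3.51 × 92 = 419.80.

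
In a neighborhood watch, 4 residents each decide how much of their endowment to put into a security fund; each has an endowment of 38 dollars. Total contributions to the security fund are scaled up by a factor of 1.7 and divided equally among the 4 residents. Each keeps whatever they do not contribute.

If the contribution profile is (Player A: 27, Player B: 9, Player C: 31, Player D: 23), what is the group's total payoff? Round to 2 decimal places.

Total contributed: 27 + 9 + 31 + 23 = 90; total kept: 4 × 38 − 90 = 62.
The security fund pays out 1.7 × 90 = 153.00 in aggregate.
Group total = 62 + 153.00 = 215.00.

215.00 dollars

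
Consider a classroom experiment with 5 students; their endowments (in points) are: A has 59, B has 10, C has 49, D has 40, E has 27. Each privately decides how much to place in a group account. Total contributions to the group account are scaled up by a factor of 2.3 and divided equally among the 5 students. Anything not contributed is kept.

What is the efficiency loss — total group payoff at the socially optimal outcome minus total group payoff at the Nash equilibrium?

240.50 points

The private return per contributed unit is 2.3/5 = 0.4600 < 1 for every player regardless of endowment, so the Nash equilibrium is zero contribution and the group total is Σ E_j = 59 + 10 + 49 + 40 + 27 = 185.
Each contributed unit returns 2.300 to the group, so the social optimum is full contribution by everyone: group total = 2.300 × 185 = 425.50.
Efficiency loss = (2.300 − 1) × 185 = 240.50.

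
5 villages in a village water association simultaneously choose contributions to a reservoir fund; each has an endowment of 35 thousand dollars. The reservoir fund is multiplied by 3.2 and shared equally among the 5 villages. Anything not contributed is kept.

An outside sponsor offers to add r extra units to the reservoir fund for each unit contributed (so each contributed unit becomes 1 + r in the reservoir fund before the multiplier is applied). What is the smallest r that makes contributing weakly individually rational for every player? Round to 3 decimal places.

With matching at rate r, one contributed unit becomes (1 + r) in the reservoir fund and returns 3.2 × (1 + r) / 5 to the contributor.
Setting this equal to 1: 1 + r = 5/3.2 = 1.5625.
So the minimum matching rate is r = 1.5625 − 1 = 0.563.

0.563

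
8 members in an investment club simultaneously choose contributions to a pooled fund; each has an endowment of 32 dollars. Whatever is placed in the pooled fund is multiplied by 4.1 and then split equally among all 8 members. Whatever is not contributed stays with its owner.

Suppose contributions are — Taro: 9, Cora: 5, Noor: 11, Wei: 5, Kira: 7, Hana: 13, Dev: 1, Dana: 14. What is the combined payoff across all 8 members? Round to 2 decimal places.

Total contributed: 9 + 5 + 11 + 5 + 7 + 13 + 1 + 14 = 65; total kept: 8 × 32 − 65 = 191.
The pooled fund pays out 4.1 × 65 = 266.50 in aggregate.
Group total = 191 + 266.50 = 457.50.

457.50 dollars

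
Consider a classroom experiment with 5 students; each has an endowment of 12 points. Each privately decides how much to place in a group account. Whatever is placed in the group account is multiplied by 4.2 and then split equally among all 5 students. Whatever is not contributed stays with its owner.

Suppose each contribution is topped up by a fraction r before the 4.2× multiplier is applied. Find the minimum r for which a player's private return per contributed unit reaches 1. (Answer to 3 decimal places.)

0.190

With matching at rate r, one contributed unit becomes (1 + r) in the group account and returns 4.2 × (1 + r) / 5 to the contributor.
Setting this equal to 1: 1 + r = 5/4.2 = 1.1905.
So the minimum matching rate is r = 1.1905 − 1 = 0.190.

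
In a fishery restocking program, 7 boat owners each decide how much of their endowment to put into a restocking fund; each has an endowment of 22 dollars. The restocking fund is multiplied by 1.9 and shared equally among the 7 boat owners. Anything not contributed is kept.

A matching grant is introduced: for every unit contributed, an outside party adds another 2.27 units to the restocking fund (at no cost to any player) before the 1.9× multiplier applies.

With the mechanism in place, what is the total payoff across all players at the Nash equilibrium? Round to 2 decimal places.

154.00 dollars

With the mechanism, a contributed unit returns 1.9 × 3.27 / 7 = 0.8876 per unit of net cost — still below 1 — so contributing 0 remains dominant for every player.
Everyone keeps their endowment and the group total is 7 × 22 = 154.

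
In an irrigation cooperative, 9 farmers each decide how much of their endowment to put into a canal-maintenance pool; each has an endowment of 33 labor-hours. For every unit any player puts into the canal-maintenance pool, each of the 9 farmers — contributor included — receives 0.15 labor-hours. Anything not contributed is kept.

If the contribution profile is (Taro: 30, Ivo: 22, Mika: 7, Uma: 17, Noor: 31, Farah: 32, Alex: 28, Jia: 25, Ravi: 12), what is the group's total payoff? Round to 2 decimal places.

368.40 labor-hours

Total contributed: 30 + 22 + 7 + 17 + 31 + 32 + 28 + 25 + 12 = 204; total kept: 9 × 33 − 204 = 93.
The canal-maintenance pool pays out 0.15 × 9 × 204 = 275.40 in aggregate.
Group total = 93 + 275.40 = 368.40.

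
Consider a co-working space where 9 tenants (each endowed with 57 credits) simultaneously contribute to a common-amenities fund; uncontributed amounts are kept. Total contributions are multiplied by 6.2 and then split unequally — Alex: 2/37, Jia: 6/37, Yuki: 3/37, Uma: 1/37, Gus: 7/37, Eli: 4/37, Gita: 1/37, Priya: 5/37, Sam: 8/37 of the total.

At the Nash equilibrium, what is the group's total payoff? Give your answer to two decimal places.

1402.20 credits

Each unit j contributes comes back to j as 6.2 × (j's share), so j prefers to contribute only if that share exceeds 1/6.2 = 0.1613; otherwise keeping the unit dominates.
The shares above 0.1613 belong to Jia, Gus and Sam, contributing 57 each; the remaining 6 contribute 0. Total contributed: 171.
The common-amenities fund pays out 6.2 × 171 = 1060.20 in total (split across the unequal shares, but the aggregate is all that matters for the group sum).
The 6 free-riders keep 57 each, adding 342. Group total = 342 + 1060.20 = 1402.20.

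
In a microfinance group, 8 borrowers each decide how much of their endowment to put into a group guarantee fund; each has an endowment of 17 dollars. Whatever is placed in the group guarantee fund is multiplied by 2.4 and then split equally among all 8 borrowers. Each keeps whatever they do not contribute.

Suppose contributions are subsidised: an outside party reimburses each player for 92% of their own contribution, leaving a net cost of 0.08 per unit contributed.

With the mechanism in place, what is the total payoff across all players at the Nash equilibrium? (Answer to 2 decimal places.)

451.52 dollars

Under the mechanism each unit contributed yields (2.4/8) / 0.08 = 3.7500 back to its contributor per unit of net cost, which exceeds 1, making full contribution the dominant choice for everyone.
So the Nash equilibrium is full contribution by all 8; the group earns 8 × (17 × 0.92 + 2.4 × 17) = 451.52.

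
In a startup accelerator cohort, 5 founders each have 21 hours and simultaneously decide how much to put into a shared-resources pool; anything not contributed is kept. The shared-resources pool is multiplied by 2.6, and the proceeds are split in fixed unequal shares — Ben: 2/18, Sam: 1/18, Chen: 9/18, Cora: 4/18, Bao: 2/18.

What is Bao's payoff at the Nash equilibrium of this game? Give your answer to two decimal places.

27.07 hours

A player with share s gets back 2.6·s per unit contributed, so full contribution is dominant for anyone with s > 1/2.6 = 0.3846 and zero contribution is dominant for anyone below.
Chen alone (share 9/18) is above the threshold, contributing 21; the remaining 4 contribute 0. Total contributed: 21.
Bao keeps 21 and receives 2.6 × 21 × 2/18 = 6.07 from the shared-resources pool, for a payoff of 27.07.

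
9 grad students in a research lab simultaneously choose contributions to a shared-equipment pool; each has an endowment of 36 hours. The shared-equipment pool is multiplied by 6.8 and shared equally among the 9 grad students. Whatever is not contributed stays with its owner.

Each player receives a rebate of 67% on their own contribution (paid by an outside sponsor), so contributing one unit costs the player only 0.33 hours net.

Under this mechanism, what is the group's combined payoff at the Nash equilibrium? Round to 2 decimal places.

2420.28 hours

The effective private return per unit is now (6.8/9) / 0.33 = 2.2896 > 1, so every player's dominant strategy flips to full contribution.
At the Nash equilibrium everyone contributes 36. Group total payoff = 9 × (36 × 0.67 + 6.8 × 36) = 2420.28.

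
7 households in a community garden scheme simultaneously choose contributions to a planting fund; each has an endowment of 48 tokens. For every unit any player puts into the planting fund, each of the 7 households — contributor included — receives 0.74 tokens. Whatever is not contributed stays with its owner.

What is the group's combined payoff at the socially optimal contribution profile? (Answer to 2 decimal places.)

Each contributed unit returns 5.180 to the group as a whole (0.74 to each of 7 players), which exceeds 1, so the social optimum is full contribution: group total = 5.180 × 336 = 1740.48.

1740.48 tokens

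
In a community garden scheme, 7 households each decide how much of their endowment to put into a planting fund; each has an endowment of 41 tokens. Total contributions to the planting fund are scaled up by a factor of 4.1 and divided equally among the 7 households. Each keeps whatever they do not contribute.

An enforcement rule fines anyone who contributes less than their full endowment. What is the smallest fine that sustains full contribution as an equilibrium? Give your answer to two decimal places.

16.99 tokens

Given the others contribute fully, the best deviation is to contribute 0 (any partial contribution still incurs the fine and gives up units whose private return 0.5857 is below 1).
Deviating from 41 to 0 saves 41 tokens but forfeits the deviator's share of the drop in the planting fund: 4.1/7 × 41 = 24.01.
So the deviation gain is 41 − 24.01 = 16.99, and the fine must be at least 16.99 tokens to wipe it out.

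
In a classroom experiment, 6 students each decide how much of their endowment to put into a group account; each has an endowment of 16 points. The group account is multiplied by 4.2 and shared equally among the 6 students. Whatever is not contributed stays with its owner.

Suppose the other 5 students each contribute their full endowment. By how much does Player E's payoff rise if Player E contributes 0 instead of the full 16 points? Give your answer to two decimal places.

4.80 points

Switching from a contribution of 16 to 0 lets Player E keep an extra 16 points, but lowers the group account by 16, which costs Player E their own share of that drop: 4.2/6 × 16 = 11.20.
Net gain = 16 − 11.20 = 4.80. The private return per contributed unit (0.7000) is below 1, so free-riding is indeed the best response regardless of what the others do.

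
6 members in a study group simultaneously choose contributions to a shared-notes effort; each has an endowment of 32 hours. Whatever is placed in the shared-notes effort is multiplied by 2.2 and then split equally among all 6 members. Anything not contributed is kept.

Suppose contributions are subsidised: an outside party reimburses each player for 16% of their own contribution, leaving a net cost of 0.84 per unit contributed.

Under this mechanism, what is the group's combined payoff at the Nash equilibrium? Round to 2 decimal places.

192.00 hours

With the mechanism, a contributed unit returns (2.2/6) / 0.84 = 0.4365 per unit of net cost — still below 1 — so contributing 0 remains dominant for every player.
At the Nash equilibrium no one contributes; group total payoff = 6 × 32 = 192.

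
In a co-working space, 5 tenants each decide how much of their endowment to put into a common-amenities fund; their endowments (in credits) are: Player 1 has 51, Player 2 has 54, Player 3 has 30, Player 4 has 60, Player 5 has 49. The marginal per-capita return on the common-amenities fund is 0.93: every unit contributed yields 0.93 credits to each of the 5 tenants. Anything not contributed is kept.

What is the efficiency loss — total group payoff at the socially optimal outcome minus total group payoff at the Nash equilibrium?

890.60 credits

The private return per contributed unit is 0.93 < 1 for everyone, so the Nash equilibrium is zero contribution and the group total is Σ E_j = 51 + 54 + 30 + 60 + 49 = 244.
Each contributed unit returns 4.650 to the group, so the social optimum is full contribution by everyone: group total = 4.650 × 244 = 1134.60.
Efficiency loss = (4.650 − 1) × 244 = 890.60.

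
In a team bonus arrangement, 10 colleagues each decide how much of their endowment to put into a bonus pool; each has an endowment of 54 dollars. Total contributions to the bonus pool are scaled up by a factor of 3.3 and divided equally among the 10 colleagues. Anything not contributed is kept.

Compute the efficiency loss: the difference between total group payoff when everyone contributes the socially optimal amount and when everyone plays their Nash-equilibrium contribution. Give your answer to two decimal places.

1242.00 dollars

Each contributed unit returns 3.3/10 = 0.3300 to its contributor — below 1 — so contributing 0 is dominant for every player. At the Nash equilibrium everyone keeps their 54, and the group total is 10 × 54 = 540.
Each contributed unit returns 3.300 to the group as a whole (0.3300 to each of 10 players), which exceeds 1, so the social optimum is full contribution: group total = 3.300 × 540 = 1782.00.
Efficiency loss = 1782.00 − 540 = 1242.00.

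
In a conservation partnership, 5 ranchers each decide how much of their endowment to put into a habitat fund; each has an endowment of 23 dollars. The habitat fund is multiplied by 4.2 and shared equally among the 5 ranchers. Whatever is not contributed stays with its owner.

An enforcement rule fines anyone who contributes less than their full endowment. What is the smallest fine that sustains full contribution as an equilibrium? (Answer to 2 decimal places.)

3.68 dollars

Given the others contribute fully, the best deviation is to contribute 0 (any partial contribution still incurs the fine and gives up units whose private return 0.8400 is below 1).
Deviating from 23 to 0 saves 23 dollars but forfeits the deviator's share of the drop in the habitat fund: 4.2/5 × 23 = 19.32.
So the deviation gain is 23 − 19.32 = 3.68, and the fine must be at least 3.68 dollars to wipe it out.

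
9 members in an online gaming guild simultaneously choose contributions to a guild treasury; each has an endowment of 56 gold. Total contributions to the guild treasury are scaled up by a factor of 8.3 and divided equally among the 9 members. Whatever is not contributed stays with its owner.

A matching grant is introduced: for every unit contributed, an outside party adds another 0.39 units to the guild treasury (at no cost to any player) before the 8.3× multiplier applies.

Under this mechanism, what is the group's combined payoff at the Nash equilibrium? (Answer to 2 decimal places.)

5814.65 gold

Under the mechanism each unit contributed yields 8.3 × 1.39 / 9 = 1.2819 back to its contributor per unit of net cost, which exceeds 1, making full contribution the dominant choice for everyone.
So the Nash equilibrium is full contribution by all 9; the group earns 8.3 × 1.39 × 504 = 5814.65.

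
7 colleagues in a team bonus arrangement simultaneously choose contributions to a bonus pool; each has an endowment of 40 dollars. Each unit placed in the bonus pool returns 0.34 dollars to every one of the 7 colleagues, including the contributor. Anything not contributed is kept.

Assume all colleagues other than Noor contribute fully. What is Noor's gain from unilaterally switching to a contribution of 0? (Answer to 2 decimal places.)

Switching from a contribution of 40 to 0 lets Noor keep an extra 40 dollars, but lowers the bonus pool by 40, which costs Noor their own share of that drop: 0.34 × 40 = 13.60.
Net gain = 40 − 13.60 = 26.40. The private return per contributed unit (0.34) is below 1, so free-riding is indeed the best response regardless of what the others do.

26.40 dollars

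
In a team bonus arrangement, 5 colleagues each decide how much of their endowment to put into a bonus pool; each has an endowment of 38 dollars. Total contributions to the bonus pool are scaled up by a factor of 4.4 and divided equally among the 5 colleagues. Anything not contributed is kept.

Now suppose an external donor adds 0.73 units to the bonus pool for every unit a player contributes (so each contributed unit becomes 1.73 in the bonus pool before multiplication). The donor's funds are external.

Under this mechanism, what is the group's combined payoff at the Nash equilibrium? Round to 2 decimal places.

The effective private return per unit is now 4.4 × 1.73 / 5 = 1.5224 > 1, so every player's dominant strategy flips to full contribution.
At the Nash equilibrium everyone contributes 38. Group total payoff = 4.4 × 1.73 × 190 = 1446.28.

1446.28 dollars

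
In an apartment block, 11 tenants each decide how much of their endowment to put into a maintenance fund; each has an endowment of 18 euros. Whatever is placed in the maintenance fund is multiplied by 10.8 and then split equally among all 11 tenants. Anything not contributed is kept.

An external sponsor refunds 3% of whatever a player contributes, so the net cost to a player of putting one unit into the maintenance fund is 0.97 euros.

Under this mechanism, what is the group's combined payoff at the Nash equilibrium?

2144.34 euros

With the mechanism, a contributed unit returns (10.8/11) / 0.97 = 1.0122 per unit of net cost to the contributor — now above 1 — so contributing fully is weakly dominant for every player.
So the Nash equilibrium is full contribution by all 11; the group earns 11 × (18 × 0.03 + 10.8 × 18) = 2144.34.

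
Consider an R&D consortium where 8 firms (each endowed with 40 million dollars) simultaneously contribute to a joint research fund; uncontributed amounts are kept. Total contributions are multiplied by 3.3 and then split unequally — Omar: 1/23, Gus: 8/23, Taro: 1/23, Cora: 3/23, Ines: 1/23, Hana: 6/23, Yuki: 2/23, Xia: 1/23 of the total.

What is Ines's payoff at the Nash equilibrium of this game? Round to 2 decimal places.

45.74 million dollars

A player with share s gets back 3.3·s per unit contributed, so full contribution is dominant for anyone with s > 1/3.3 = 0.3030 and zero contribution is dominant for anyone below.
Gus alone (share 8/23) is above the threshold, contributing 40; the remaining 7 contribute 0. Total contributed: 40.
Ines keeps 40 and receives 3.3 × 40 × 1/23 = 5.74 from the joint research fund, for a payoff of 45.74.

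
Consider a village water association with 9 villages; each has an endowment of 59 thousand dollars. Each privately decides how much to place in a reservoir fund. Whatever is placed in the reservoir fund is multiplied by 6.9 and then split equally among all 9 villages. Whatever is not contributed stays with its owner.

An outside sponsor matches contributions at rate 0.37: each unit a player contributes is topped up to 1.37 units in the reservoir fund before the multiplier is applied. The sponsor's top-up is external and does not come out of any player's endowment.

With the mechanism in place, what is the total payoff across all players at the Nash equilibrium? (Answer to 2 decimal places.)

5019.54 thousand dollars

The effective private return per unit is now 6.9 × 1.37 / 9 = 1.0503 > 1, so every player's dominant strategy flips to full contribution.
At the Nash equilibrium everyone contributes 59. Group total payoff = 6.9 × 1.37 × 531 = 5019.54.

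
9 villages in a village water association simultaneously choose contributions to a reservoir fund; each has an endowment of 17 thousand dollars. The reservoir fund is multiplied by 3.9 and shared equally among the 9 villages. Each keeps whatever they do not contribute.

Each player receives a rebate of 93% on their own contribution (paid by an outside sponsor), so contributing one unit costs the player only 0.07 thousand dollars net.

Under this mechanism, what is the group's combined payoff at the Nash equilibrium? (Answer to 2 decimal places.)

The effective private return per unit is now (3.9/9) / 0.07 = 6.1905 > 1, so every player's dominant strategy flips to full contribution.
So the Nash equilibrium is full contribution by all 9; the group earns 9 × (17 × 0.93 + 3.9 × 17) = 738.99.

738.99 thousand dollars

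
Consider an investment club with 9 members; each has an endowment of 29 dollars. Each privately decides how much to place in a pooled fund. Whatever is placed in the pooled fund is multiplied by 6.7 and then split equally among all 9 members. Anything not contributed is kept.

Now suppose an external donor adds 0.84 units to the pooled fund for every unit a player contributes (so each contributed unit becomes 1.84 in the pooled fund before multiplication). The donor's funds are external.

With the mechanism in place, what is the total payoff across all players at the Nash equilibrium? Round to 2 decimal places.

3217.61 dollars

The effective private return per unit is now 6.7 × 1.84 / 9 = 1.3698 > 1, so every player's dominant strategy flips to full contribution.
So the Nash equilibrium is full contribution by all 9; the group earns 6.7 × 1.84 × 261 = 3217.61.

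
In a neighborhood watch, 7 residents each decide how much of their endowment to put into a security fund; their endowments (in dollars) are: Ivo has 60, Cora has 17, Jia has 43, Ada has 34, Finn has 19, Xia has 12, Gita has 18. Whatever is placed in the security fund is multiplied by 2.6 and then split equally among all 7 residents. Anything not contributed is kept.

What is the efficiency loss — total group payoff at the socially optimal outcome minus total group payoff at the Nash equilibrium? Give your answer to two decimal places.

The private return per contributed unit is 2.6/7 = 0.3714 < 1 for every player regardless of endowment, so the Nash equilibrium is zero contribution and the group total is Σ E_j = 60 + 17 + 43 + 34 + 19 + 12 + 18 = 203.
Each contributed unit returns 2.600 to the group, so the social optimum is full contribution by everyone: group total = 2.600 × 203 = 527.80.
Efficiency loss = (2.600 − 1) × 203 = 324.80.

324.80 dollars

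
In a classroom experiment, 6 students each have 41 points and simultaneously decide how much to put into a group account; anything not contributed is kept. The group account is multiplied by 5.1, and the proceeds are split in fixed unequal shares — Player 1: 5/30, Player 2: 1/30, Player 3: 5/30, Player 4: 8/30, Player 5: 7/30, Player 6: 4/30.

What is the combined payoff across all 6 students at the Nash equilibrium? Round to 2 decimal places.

582.20 points

Player j's private return per contributed unit is 5.1 × (j's share). Contributing is weakly dominant for j when that share is at least 1/5.1 = 0.1961, and contributing 0 is dominant otherwise.
The shares above 0.1961 belong to Player 4 and Player 5, contributing 41 each; the remaining 4 contribute 0. Total contributed: 82.
The group account pays out 5.1 × 82 = 418.20 in total (split across the unequal shares, but the aggregate is all that matters for the group sum).
The 4 free-riders keep 41 each, adding 164. Group total = 164 + 418.20 = 582.20.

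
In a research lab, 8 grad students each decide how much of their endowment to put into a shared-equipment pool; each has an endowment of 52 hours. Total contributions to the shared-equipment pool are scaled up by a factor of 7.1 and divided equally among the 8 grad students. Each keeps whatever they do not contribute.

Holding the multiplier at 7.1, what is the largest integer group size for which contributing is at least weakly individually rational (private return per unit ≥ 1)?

7

Private return per unit is 7.1/(group size), which is ≥ 1 whenever the group size is ≤ 7.1.
The largest such integer is 7.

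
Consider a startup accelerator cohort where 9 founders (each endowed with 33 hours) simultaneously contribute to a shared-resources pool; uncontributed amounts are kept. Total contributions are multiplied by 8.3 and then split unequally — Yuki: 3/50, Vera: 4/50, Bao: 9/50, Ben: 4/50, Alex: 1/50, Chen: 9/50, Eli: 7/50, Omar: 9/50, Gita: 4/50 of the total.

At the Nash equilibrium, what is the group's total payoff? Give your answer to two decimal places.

1260.60 hours

Player j's private return per contributed unit is 8.3 × (j's share). Contributing is weakly dominant for j when that share is at least 1/8.3 = 0.1205, and contributing 0 is dominant otherwise.
Bao, Chen, Eli and Omar clear that bar, contributing 33 each; the remaining 5 contribute 0. Total contributed: 132.
The shared-resources pool pays out 8.3 × 132 = 1095.60 in total (split across the unequal shares, but the aggregate is all that matters for the group sum).
The 5 free-riders keep 33 each, adding 165. Group total = 165 + 1095.60 = 1260.60.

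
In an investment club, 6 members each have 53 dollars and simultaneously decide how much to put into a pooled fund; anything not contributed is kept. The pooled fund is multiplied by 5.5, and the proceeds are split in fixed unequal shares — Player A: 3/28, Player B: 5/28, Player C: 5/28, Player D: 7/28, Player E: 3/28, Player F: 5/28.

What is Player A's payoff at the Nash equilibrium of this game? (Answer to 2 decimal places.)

84.23 dollars

Each unit j contributes comes back to j as 5.5 × (j's share), so j prefers to contribute only if that share exceeds 1/5.5 = 0.1818; otherwise keeping the unit dominates.
The only share above 0.1818 is Player D's 7/28, contributing 53; the remaining 5 contribute 0. Total contributed: 53.
Player A keeps 53 and receives 5.5 × 53 × 3/28 = 31.23 from the pooled fund, for a payoff of 84.23.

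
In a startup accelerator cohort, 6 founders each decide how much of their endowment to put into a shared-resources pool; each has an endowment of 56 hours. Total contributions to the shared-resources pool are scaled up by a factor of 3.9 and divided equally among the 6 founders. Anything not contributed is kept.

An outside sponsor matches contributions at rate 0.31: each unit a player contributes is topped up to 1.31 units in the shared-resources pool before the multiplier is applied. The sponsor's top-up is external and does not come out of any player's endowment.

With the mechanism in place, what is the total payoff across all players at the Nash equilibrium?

336.00 hours

Even with the mechanism, each unit contributed returns only 3.9 × 1.31 / 6 = 0.8515 per unit of net cost, so contributing nothing is still dominant.
At the Nash equilibrium no one contributes; group total payoff = 6 × 56 = 336.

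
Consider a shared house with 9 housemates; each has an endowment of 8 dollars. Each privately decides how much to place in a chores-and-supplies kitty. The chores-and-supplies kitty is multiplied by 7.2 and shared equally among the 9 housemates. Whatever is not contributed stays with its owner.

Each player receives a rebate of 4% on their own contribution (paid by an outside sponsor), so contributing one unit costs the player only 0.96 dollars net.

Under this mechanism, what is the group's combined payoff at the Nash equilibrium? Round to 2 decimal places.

With the mechanism, a contributed unit returns (7.2/9) / 0.96 = 0.8333 per unit of net cost — still below 1 — so contributing 0 remains dominant for every player.
At the Nash equilibrium no one contributes; group total payoff = 9 × 8 = 72.

72.00 dollars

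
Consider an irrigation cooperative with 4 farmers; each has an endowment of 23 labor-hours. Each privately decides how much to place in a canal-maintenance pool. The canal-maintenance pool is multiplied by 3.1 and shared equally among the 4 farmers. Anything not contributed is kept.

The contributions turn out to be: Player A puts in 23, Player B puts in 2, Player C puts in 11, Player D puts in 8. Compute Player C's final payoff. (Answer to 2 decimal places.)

Total contributed: 23 + 2 + 11 + 8 = 44.
Each receives 3.1 × 44 / 4 = 34.10 from the canal-maintenance pool.
Player C keeps 23 − 11 = 12, so Player C's payoff is 12 + 34.10 = 46.10.

46.10 labor-hours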